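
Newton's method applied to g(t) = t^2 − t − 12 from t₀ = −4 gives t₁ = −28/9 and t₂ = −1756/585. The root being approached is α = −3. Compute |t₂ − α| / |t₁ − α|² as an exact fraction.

t₁ − α = −28/9 − (−3) = −28/9 + 3 = −1/9, so |t₁ − α| = 1/9.
t₂ − α = −1756/585 − (−3) = −1756/585 + 3 = −1/585, so |t₂ − α| = 1/585.
|t₁ − α|² = 1/81.
Ratio = (1/585) / (1/81) = 9/65.

9/65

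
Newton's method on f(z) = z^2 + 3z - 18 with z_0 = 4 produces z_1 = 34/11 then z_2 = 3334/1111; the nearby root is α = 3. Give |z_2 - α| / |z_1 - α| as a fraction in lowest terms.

1/101

z_1 - α = 34/11 - 3 = 1/11, so |z_1 - α| = 1/11.
z_2 - α = 3334/1111 - 3 = 1/1111, so |z_2 - α| = 1/1111.
Ratio = (1/1111) / (1/11) = 1/101.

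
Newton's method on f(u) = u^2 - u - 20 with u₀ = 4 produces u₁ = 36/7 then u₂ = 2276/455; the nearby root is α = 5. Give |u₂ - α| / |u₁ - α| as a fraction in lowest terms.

u₁ - α = 36/7 - 5 = 1/7, so |u₁ - α| = 1/7.
u₂ - α = 2276/455 - 5 = 1/455, so |u₂ - α| = 1/455.
Ratio = (1/455) / (1/7) = 1/65.

1/65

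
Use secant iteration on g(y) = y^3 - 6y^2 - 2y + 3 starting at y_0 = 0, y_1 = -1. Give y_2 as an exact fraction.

-3/5

g(0) = 3, g(-1) = -2. y_2 = (-1) - (-2)·((-1) - 0)/((-2) - 3) = -3/5.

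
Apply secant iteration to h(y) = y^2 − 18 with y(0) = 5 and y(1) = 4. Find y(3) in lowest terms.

157/37

h(5) = 7, h(4) = −2. y(2) = 4 − (−2)·(4 − 5)/((−2) − 7) = 38/9.
h(4) = −2, h(38/9) = −14/81. y(3) = (38/9) − (−14/81)·((38/9) − 4)/((−14/81) − (−2)) = 157/37.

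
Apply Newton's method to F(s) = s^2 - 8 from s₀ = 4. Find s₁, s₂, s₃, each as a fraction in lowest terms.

F'(s) = 2s.
F(4) = 8, F'(4) = 8, so s₁ = 4 - 8/8 = 3.
F(3) = 1, F'(3) = 6, so s₂ = 3 - 1/6 = 17/6.
F(17/6) = 1/36, F'(17/6) = 17/3, so s₃ = (17/6) - (1/36)/(17/3) = 577/204.

s₁ = 3, s₂ = 17/6, s₃ = 577/204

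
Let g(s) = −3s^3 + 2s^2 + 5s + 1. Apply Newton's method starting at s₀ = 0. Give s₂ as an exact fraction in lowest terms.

−109/480

g'(s) = −9s^2 + 4s + 5.
g(0) = 1, g'(0) = 5, so s₁ = 0 − 1/5 = −1/5.
g(−1/5) = 13/125, g'(−1/5) = 96/25, so s₂ = (−1/5) − (13/125)/(96/25) = −109/480.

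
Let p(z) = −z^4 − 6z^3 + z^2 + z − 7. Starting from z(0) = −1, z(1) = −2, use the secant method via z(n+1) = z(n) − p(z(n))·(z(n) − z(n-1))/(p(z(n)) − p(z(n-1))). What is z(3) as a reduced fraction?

−803371/730937

p(−1) = −2, p(−2) = 27. z(2) = (−2) − 27·((−2) − (−1))/(27 − (−2)) = −31/29.
p(−2) = 27, p(−31/29) = −638712/707281. z(3) = (−31/29) − (−638712/707281)·((−31/29) − (−2))/((−638712/707281) − 27) = −803371/730937.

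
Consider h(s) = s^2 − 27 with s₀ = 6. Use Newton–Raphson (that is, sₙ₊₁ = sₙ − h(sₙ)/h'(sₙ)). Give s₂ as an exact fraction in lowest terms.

h'(s) = 2s.
h(6) = 9, h'(6) = 12, so s₁ = 6 − 9/12 = 21/4.
h(21/4) = 9/16, h'(21/4) = 21/2, so s₂ = (21/4) − (9/16)/(21/2) = 291/56.

291/56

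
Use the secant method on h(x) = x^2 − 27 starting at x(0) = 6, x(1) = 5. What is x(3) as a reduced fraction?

291/56

h(6) = 9, h(5) = −2. x(2) = 5 − (−2)·(5 − 6)/((−2) − 9) = 57/11.
h(5) = −2, h(57/11) = −18/121. x(3) = (57/11) − (−18/121)·((57/11) − 5)/((−18/121) − (−2)) = 291/56.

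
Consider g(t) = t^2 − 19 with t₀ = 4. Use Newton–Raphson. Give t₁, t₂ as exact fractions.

g'(t) = 2t.
g(4) = −3, g'(4) = 8, so t₁ = 4 − (−3)/8 = 35/8.
g(35/8) = 9/64, g'(35/8) = 35/4, so t₂ = (35/8) − (9/64)/(35/4) = 2441/560.

t₁ = 35/8, t₂ = 2441/560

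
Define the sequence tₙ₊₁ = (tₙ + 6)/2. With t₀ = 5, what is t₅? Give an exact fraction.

191/32

t₁ = (5 + 6)/2 = 11/2.
t₂ = ((11/2) + 6)/2 = 23/4.
t₃ = ((23/4) + 6)/2 = 47/8.
t₄ = ((47/8) + 6)/2 = 95/16.
t₅ = ((95/16) + 6)/2 = 191/32.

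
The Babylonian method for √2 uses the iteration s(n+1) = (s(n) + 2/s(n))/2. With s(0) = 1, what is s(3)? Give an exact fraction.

577/408

s(1) = (1 + 2/1)/2 = 3/2.
s(2) = (3/2 + 2/(3/2))/2 = 17/12.
s(3) = (17/12 + 2/(17/12))/2 = 577/408.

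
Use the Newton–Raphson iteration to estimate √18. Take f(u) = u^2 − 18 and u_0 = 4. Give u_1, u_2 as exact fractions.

u_1 = 17/4, u_2 = 577/136

f'(u) = 2u.
f(4) = −2, f'(4) = 8, so u_1 = 4 − (−2)/8 = 17/4.
f(17/4) = 1/16, f'(17/4) = 17/2, so u_2 = (17/4) − (1/16)/(17/2) = 577/136.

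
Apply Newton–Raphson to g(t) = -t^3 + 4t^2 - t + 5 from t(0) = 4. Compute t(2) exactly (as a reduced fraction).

357835/88196

g'(t) = -3t^2 + 8t - 1.
g(4) = 1, g'(4) = -17, so t(1) = 4 - 1/(-17) = 69/17.
g(69/17) = -137/4913, g'(69/17) = -5188/289, so t(2) = (69/17) - (-137/4913)/(-5188/289) = 357835/88196.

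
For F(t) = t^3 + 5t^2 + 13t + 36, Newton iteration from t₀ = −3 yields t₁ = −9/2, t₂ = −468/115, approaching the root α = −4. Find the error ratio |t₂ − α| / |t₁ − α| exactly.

t₁ − α = −9/2 − (−4) = −9/2 + 4 = −1/2, so |t₁ − α| = 1/2.
t₂ − α = −468/115 − (−4) = −468/115 + 4 = −8/115, so |t₂ − α| = 8/115.
Ratio = (8/115) / (1/2) = 16/115.

16/115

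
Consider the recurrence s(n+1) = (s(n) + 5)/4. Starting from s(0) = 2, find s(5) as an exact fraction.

1707/1024

s(1) = (2 + 5)/4 = 7/4.
s(2) = ((7/4) + 5)/4 = 27/16.
s(3) = ((27/16) + 5)/4 = 107/64.
s(4) = ((107/64) + 5)/4 = 427/256.
s(5) = ((427/256) + 5)/4 = 1707/1024.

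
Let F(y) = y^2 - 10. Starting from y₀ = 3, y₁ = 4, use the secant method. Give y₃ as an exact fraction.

79/25

F(3) = -1, F(4) = 6. y₂ = 4 - 6·(4 - 3)/(6 - (-1)) = 22/7.
F(4) = 6, F(22/7) = -6/49. y₃ = (22/7) - (-6/49)·((22/7) - 4)/((-6/49) - 6) = 79/25.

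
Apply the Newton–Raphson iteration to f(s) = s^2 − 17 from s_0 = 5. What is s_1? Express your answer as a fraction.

21/5

f'(s) = 2s.
f(5) = 8, f'(5) = 10, so s_1 = 5 − 8/10 = 21/5.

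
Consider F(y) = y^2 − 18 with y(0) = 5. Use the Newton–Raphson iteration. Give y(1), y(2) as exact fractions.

y(1) = 43/10, y(2) = 3649/860

F'(y) = 2y.
F(5) = 7, F'(5) = 10, so y(1) = 5 − 7/10 = 43/10.
F(43/10) = 49/100, F'(43/10) = 43/5, so y(2) = (43/10) − (49/100)/(43/5) = 3649/860.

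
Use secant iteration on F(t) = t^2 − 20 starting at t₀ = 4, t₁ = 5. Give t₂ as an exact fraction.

F(4) = −4, F(5) = 5. t₂ = 5 − 5·(5 − 4)/(5 − (−4)) = 40/9.

40/9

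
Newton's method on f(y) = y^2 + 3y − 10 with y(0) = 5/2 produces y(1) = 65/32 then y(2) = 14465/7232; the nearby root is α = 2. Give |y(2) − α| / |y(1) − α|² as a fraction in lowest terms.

y(1) − α = 65/32 − 2 = 1/32, so |y(1) − α| = 1/32.
y(2) − α = 14465/7232 − 2 = 1/7232, so |y(2) − α| = 1/7232.
|y(1) − α|² = 1/1024.
Ratio = (1/7232) / (1/1024) = 16/113.

16/113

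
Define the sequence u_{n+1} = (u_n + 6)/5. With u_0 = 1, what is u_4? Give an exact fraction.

937/625

u_1 = (1 + 6)/5 = 7/5.
u_2 = ((7/5) + 6)/5 = 37/25.
u_3 = ((37/25) + 6)/5 = 187/125.
u_4 = ((187/125) + 6)/5 = 937/625.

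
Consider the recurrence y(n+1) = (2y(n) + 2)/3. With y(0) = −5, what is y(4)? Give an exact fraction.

y(1) = (2·(−5) + 2)/3 = −8/3.
y(2) = (2·(−8/3) + 2)/3 = −10/9.
y(3) = (2·(−10/9) + 2)/3 = −2/27.
y(4) = (2·(−2/27) + 2)/3 = 50/81.

50/81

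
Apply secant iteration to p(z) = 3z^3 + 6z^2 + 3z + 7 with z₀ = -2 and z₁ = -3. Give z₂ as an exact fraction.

p(-2) = 1, p(-3) = -29. z₂ = (-3) - (-29)·((-3) - (-2))/((-29) - 1) = -61/30.

-61/30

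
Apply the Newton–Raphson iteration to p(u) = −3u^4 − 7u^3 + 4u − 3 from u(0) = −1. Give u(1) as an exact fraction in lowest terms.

p'(u) = −12u^3 − 21u^2 + 4.
p(−1) = −3, p'(−1) = −5, so u(1) = (−1) − (−3)/(−5) = −8/5.

−8/5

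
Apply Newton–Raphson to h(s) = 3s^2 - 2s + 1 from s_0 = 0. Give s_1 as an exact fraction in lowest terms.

h'(s) = 6s - 2.
h(0) = 1, h'(0) = -2, so s_1 = 0 - 1/(-2) = 1/2.

1/2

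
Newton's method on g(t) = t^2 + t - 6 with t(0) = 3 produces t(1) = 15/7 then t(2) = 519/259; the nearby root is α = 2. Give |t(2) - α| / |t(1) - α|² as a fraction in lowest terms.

7/37

t(1) - α = 15/7 - 2 = 1/7, so |t(1) - α| = 1/7.
t(2) - α = 519/259 - 2 = 1/259, so |t(2) - α| = 1/259.
|t(1) - α|² = 1/49.
Ratio = (1/259) / (1/49) = 7/37.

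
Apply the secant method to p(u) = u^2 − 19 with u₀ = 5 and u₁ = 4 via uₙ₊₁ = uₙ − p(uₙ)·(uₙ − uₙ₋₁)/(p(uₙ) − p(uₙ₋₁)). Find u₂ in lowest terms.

p(5) = 6, p(4) = −3. u₂ = 4 − (−3)·(4 − 5)/((−3) − 6) = 13/3.

13/3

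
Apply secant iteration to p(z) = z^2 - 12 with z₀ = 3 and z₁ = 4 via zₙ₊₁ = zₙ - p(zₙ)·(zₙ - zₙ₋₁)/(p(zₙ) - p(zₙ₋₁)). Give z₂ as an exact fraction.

24/7

p(3) = -3, p(4) = 4. z₂ = 4 - 4·(4 - 3)/(4 - (-3)) = 24/7.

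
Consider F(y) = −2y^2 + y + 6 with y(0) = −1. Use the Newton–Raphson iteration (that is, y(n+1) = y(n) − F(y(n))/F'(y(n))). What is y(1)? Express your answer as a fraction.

−8/5

F'(y) = −4y + 1.
F(−1) = 3, F'(−1) = 5, so y(1) = (−1) − 3/5 = −8/5.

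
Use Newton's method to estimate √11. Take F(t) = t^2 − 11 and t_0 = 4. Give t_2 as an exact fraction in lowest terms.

F'(t) = 2t.
F(4) = 5, F'(4) = 8, so t_1 = 4 − 5/8 = 27/8.
F(27/8) = 25/64, F'(27/8) = 27/4, so t_2 = (27/8) − (25/64)/(27/4) = 1433/432.

1433/432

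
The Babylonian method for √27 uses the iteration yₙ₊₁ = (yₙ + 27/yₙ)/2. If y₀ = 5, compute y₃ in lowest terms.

3650401/702520

y₁ = (5 + 27/5)/2 = 26/5.
y₂ = (26/5 + 27/(26/5))/2 = 1351/260.
y₃ = (1351/260 + 27/(1351/260))/2 = 3650401/702520.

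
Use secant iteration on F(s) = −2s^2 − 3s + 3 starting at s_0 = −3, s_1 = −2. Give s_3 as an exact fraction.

−81/37

F(−3) = −6, F(−2) = 1. s_2 = (−2) − 1·((−2) − (−3))/(1 − (−6)) = −15/7.
F(−2) = 1, F(−15/7) = 12/49. s_3 = (−15/7) − (12/49)·((−15/7) − (−2))/((12/49) − 1) = −81/37.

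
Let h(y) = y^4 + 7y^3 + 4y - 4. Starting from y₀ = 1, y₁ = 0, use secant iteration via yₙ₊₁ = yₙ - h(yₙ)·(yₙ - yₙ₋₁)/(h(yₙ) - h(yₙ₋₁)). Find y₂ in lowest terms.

1/3

h(1) = 8, h(0) = -4. y₂ = 0 - (-4)·(0 - 1)/((-4) - 8) = 1/3.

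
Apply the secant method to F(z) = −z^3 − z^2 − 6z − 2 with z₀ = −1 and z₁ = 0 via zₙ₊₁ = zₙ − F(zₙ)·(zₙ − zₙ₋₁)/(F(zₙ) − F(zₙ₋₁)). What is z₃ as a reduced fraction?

F(−1) = 4, F(0) = −2. z₂ = 0 − (−2)·(0 − (−1))/((−2) − 4) = −1/3.
F(0) = −2, F(−1/3) = −2/27. z₃ = (−1/3) − (−2/27)·((−1/3) − 0)/((−2/27) − (−2)) = −9/26.

−9/26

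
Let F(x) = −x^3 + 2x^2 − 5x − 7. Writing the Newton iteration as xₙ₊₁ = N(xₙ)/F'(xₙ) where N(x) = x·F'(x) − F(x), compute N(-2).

31

F'(x) = −3x^2 + 4x − 5.
N(x) = x·F'(x) − F(x) = x·(−3x^2 + 4x − 5) − (−x^3 + 2x^2 − 5x − 7) = −2x^3 + 2x^2 + 7.
N(-2) = 31.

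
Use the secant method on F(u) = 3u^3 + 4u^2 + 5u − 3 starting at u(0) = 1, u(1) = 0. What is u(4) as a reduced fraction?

7264/17803

F(1) = 9, F(0) = −3. u(2) = 0 − (−3)·(0 − 1)/((−3) − 9) = 1/4.
F(0) = −3, F(1/4) = −93/64. u(3) = (1/4) − (−93/64)·((1/4) − 0)/((−93/64) − (−3)) = 16/33.
F(1/4) = −93/64, F(16/33) = 2821/3993. u(4) = (16/33) − (2821/3993)·((16/33) − (1/4))/((2821/3993) − (−93/64)) = 7264/17803.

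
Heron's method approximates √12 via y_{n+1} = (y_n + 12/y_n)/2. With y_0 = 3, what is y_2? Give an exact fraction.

97/28

y_1 = (3 + 12/3)/2 = 7/2.
y_2 = (7/2 + 12/(7/2))/2 = 97/28.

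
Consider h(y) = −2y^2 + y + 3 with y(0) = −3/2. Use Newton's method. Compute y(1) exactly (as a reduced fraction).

h'(y) = −4y + 1.
h(−3/2) = −3, h'(−3/2) = 7, so y(1) = (−3/2) − (−3)/7 = −15/14.

−15/14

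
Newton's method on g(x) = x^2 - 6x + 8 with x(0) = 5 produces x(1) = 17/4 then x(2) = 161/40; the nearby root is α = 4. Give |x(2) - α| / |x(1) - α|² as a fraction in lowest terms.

x(1) - α = 17/4 - 4 = 1/4, so |x(1) - α| = 1/4.
x(2) - α = 161/40 - 4 = 1/40, so |x(2) - α| = 1/40.
|x(1) - α|² = 1/16.
Ratio = (1/40) / (1/16) = 2/5.

2/5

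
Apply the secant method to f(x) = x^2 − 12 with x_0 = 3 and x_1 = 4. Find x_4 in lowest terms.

f(3) = −3, f(4) = 4. x_2 = 4 − 4·(4 − 3)/(4 − (−3)) = 24/7.
f(4) = 4, f(24/7) = −12/49. x_3 = (24/7) − (−12/49)·((24/7) − 4)/((−12/49) − 4) = 45/13.
f(24/7) = −12/49, f(45/13) = −3/169. x_4 = (45/13) − (−3/169)·((45/13) − (24/7))/((−3/169) − (−12/49)) = 724/209.

724/209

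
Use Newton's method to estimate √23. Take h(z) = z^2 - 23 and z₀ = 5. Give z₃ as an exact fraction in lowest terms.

h'(z) = 2z.
h(5) = 2, h'(5) = 10, so z₁ = 5 - 2/10 = 24/5.
h(24/5) = 1/25, h'(24/5) = 48/5, so z₂ = (24/5) - (1/25)/(48/5) = 1151/240.
h(1151/240) = 1/57600, h'(1151/240) = 1151/120, so z₃ = (1151/240) - (1/57600)/(1151/120) = 2649601/552480.

2649601/552480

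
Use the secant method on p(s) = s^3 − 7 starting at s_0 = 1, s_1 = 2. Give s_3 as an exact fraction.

p(1) = −6, p(2) = 1. s_2 = 2 − 1·(2 − 1)/(1 − (−6)) = 13/7.
p(2) = 1, p(13/7) = −204/343. s_3 = (13/7) − (−204/343)·((13/7) − 2)/((−204/343) − 1) = 1045/547.

1045/547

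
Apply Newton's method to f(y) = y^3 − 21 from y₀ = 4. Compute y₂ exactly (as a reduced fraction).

4469165/1598472

f'(y) = 3y^2.
f(4) = 43, f'(4) = 48, so y₁ = 4 − 43/48 = 149/48.
f(149/48) = 985517/110592, f'(149/48) = 22201/768, so y₂ = (149/48) − (985517/110592)/(22201/768) = 4469165/1598472.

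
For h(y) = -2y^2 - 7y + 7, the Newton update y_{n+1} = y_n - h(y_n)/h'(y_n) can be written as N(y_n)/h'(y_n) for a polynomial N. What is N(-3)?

-25

h'(y) = -4y - 7.
N(y) = y·h'(y) - h(y) = y·(-4y - 7) - (-2y^2 - 7y + 7) = -2y^2 - 7.
N(-3) = -25.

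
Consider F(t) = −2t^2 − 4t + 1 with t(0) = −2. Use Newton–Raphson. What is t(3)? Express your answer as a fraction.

−8721/3920

F'(t) = −4t − 4.
F(−2) = 1, F'(−2) = 4, so t(1) = (−2) − 1/4 = −9/4.
F(−9/4) = −1/8, F'(−9/4) = 5, so t(2) = (−9/4) − (−1/8)/5 = −89/40.
F(−89/40) = −1/800, F'(−89/40) = 49/10, so t(3) = (−89/40) − (−1/800)/(49/10) = −8721/3920.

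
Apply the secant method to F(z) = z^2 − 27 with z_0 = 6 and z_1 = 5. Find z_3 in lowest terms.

291/56

F(6) = 9, F(5) = −2. z_2 = 5 − (−2)·(5 − 6)/((−2) − 9) = 57/11.
F(5) = −2, F(57/11) = −18/121. z_3 = (57/11) − (−18/121)·((57/11) − 5)/((−18/121) − (−2)) = 291/56.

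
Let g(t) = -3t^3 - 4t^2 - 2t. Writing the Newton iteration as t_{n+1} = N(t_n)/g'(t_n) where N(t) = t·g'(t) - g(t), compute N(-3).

g'(t) = -9t^2 - 8t - 2.
N(t) = t·g'(t) - g(t) = t·(-9t^2 - 8t - 2) - (-3t^3 - 4t^2 - 2t) = -6t^3 - 4t^2.
N(-3) = 126.

126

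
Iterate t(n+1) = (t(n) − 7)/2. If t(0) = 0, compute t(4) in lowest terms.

−105/16

t(1) = (0 − 7)/2 = −7/2.
t(2) = ((−7/2) − 7)/2 = −21/4.
t(3) = ((−21/4) − 7)/2 = −49/8.
t(4) = ((−49/8) − 7)/2 = −105/16.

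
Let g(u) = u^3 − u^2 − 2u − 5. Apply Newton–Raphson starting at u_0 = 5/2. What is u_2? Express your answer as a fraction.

g'(u) = 3u^2 − 2u − 2.
g(5/2) = −5/8, g'(5/2) = 47/4, so u_1 = (5/2) − (−5/8)/(47/4) = 120/47.
g(120/47) = 1925/103823, g'(120/47) = 27502/2209, so u_2 = (120/47) − (1925/103823)/(27502/2209) = 3298315/1292594.

3298315/1292594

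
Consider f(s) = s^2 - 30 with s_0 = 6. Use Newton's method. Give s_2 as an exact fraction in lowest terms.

f'(s) = 2s.
f(6) = 6, f'(6) = 12, so s_1 = 6 - 6/12 = 11/2.
f(11/2) = 1/4, f'(11/2) = 11, so s_2 = (11/2) - (1/4)/11 = 241/44.

241/44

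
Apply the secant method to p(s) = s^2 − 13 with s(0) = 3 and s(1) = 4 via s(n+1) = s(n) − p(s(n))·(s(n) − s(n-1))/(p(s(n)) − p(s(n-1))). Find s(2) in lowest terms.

25/7

p(3) = −4, p(4) = 3. s(2) = 4 − 3·(4 − 3)/(3 − (−4)) = 25/7.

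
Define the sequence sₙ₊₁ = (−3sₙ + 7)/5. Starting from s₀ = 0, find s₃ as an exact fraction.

s₁ = (−3·0 + 7)/5 = 7/5.
s₂ = (−3·(7/5) + 7)/5 = 14/25.
s₃ = (−3·(14/25) + 7)/5 = 133/125.

133/125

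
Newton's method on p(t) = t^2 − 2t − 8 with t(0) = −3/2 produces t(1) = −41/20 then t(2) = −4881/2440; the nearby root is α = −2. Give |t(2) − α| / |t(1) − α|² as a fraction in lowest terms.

t(1) − α = −41/20 − (−2) = −41/20 + 2 = −1/20, so |t(1) − α| = 1/20.
t(2) − α = −4881/2440 − (−2) = −4881/2440 + 2 = −1/2440, so |t(2) − α| = 1/2440.
|t(1) − α|² = 1/400.
Ratio = (1/2440) / (1/400) = 10/61.

10/61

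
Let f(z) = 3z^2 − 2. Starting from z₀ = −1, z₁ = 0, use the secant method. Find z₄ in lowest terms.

f(−1) = 1, f(0) = −2. z₂ = 0 − (−2)·(0 − (−1))/((−2) − 1) = −2/3.
f(0) = −2, f(−2/3) = −2/3. z₃ = (−2/3) − (−2/3)·((−2/3) − 0)/((−2/3) − (−2)) = −1.
f(−2/3) = −2/3, f(−1) = 1. z₄ = (−1) − 1·((−1) − (−2/3))/(1 − (−2/3)) = −4/5.

−4/5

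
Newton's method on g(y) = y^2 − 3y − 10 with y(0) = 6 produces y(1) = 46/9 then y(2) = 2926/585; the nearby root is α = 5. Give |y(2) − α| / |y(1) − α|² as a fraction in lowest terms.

y(1) − α = 46/9 − 5 = 1/9, so |y(1) − α| = 1/9.
y(2) − α = 2926/585 − 5 = 1/585, so |y(2) − α| = 1/585.
|y(1) − α|² = 1/81.
Ratio = (1/585) / (1/81) = 9/65.

9/65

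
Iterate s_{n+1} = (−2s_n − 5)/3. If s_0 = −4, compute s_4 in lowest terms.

−43/27

s_1 = (−2·(−4) − 5)/3 = 1.
s_2 = (−2·1 − 5)/3 = −7/3.
s_3 = (−2·(−7/3) − 5)/3 = −1/9.
s_4 = (−2·(−1/9) − 5)/3 = −43/27.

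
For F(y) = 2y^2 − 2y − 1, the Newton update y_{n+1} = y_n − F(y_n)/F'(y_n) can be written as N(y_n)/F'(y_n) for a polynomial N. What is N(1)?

F'(y) = 4y − 2.
N(y) = y·F'(y) − F(y) = y·(4y − 2) − (2y^2 − 2y − 1) = 2y^2 + 1.
N(1) = 3.

3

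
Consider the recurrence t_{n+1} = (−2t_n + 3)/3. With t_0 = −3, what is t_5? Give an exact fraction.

29/27

t_1 = (−2·(−3) + 3)/3 = 3.
t_2 = (−2·3 + 3)/3 = −1.
t_3 = (−2·(−1) + 3)/3 = 5/3.
t_4 = (−2·(5/3) + 3)/3 = −1/9.
t_5 = (−2·(−1/9) + 3)/3 = 29/27.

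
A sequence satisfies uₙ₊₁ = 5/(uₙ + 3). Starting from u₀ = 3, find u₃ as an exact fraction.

u₁ = 5/(3 + 3) = 5/6.
u₂ = 5/(5/6 + 3) = 30/23.
u₃ = 5/(30/23 + 3) = 115/99.

115/99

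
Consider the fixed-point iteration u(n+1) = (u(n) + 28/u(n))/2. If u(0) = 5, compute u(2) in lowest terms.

u(1) = (5 + 28/5)/2 = 53/10.
u(2) = (53/10 + 28/(53/10))/2 = 5609/1060.

5609/1060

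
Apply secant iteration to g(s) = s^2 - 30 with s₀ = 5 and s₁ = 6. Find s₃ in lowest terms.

115/21

g(5) = -5, g(6) = 6. s₂ = 6 - 6·(6 - 5)/(6 - (-5)) = 60/11.
g(6) = 6, g(60/11) = -30/121. s₃ = (60/11) - (-30/121)·((60/11) - 6)/((-30/121) - 6) = 115/21.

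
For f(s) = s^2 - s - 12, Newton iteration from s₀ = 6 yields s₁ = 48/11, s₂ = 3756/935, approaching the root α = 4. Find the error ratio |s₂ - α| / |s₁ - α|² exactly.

11/85

s₁ - α = 48/11 - 4 = 4/11, so |s₁ - α| = 4/11.
s₂ - α = 3756/935 - 4 = 16/935, so |s₂ - α| = 16/935.
|s₁ - α|² = 16/121.
Ratio = (16/935) / (16/121) = 11/85.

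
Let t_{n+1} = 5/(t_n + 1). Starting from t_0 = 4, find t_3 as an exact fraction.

10/7

t_1 = 5/(4 + 1) = 1.
t_2 = 5/(1 + 1) = 5/2.
t_3 = 5/(5/2 + 1) = 10/7.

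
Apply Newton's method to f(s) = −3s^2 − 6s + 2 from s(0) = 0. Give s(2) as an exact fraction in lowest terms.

f'(s) = −6s − 6.
f(0) = 2, f'(0) = −6, so s(1) = 0 − 2/(−6) = 1/3.
f(1/3) = −1/3, f'(1/3) = −8, so s(2) = (1/3) − (−1/3)/(−8) = 7/24.

7/24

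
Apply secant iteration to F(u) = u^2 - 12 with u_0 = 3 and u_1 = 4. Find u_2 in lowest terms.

F(3) = -3, F(4) = 4. u_2 = 4 - 4·(4 - 3)/(4 - (-3)) = 24/7.

24/7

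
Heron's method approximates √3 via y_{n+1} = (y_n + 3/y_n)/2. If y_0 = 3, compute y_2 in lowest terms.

y_1 = (3 + 3/3)/2 = 2.
y_2 = (2 + 3/2)/2 = 7/4.

7/4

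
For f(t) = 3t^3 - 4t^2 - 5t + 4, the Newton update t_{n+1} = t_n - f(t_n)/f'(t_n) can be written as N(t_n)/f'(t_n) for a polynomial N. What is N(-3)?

f'(t) = 9t^2 - 8t - 5.
N(t) = t·f'(t) - f(t) = t·(9t^2 - 8t - 5) - (3t^3 - 4t^2 - 5t + 4) = 6t^3 - 4t^2 - 4.
N(-3) = -202.

-202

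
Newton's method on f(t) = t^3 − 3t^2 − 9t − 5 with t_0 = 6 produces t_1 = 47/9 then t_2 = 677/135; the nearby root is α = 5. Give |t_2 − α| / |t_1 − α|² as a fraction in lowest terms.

t_1 − α = 47/9 − 5 = 2/9, so |t_1 − α| = 2/9.
t_2 − α = 677/135 − 5 = 2/135, so |t_2 − α| = 2/135.
|t_1 − α|² = 4/81.
Ratio = (2/135) / (4/81) = 3/10.

3/10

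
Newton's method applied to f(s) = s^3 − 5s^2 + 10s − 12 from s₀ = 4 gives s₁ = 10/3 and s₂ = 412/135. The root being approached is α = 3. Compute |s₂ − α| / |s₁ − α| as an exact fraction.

7/45

s₁ − α = 10/3 − 3 = 1/3, so |s₁ − α| = 1/3.
s₂ − α = 412/135 − 3 = 7/135, so |s₂ − α| = 7/135.
Ratio = (7/135) / (1/3) = 7/45.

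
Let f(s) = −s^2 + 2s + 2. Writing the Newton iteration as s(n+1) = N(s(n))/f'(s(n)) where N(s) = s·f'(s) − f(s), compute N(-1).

−3

f'(s) = −2s + 2.
N(s) = s·f'(s) − f(s) = s·(−2s + 2) − (−s^2 + 2s + 2) = −s^2 − 2.
N(-1) = −3.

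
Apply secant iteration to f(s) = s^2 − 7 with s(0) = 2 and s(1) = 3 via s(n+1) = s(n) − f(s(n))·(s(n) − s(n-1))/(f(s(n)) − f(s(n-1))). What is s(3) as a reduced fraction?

37/14

f(2) = −3, f(3) = 2. s(2) = 3 − 2·(3 − 2)/(2 − (−3)) = 13/5.
f(3) = 2, f(13/5) = −6/25. s(3) = (13/5) − (−6/25)·((13/5) − 3)/((−6/25) − 2) = 37/14.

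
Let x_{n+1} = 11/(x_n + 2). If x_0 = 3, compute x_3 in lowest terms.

231/97

x_1 = 11/(3 + 2) = 11/5.
x_2 = 11/(11/5 + 2) = 55/21.
x_3 = 11/(55/21 + 2) = 231/97.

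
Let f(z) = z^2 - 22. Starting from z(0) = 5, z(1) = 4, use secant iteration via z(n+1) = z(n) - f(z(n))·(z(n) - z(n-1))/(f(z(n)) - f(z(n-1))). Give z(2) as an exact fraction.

f(5) = 3, f(4) = -6. z(2) = 4 - (-6)·(4 - 5)/((-6) - 3) = 14/3.

14/3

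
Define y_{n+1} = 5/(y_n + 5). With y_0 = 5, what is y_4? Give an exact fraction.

65/76

y_1 = 5/(5 + 5) = 1/2.
y_2 = 5/(1/2 + 5) = 10/11.
y_3 = 5/(10/11 + 5) = 11/13.
y_4 = 5/(11/13 + 5) = 65/76.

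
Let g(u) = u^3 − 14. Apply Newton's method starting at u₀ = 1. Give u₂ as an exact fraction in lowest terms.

4285/1152

g'(u) = 3u^2.
g(1) = −13, g'(1) = 3, so u₁ = 1 − (−13)/3 = 16/3.
g(16/3) = 3718/27, g'(16/3) = 256/3, so u₂ = (16/3) − (3718/27)/(256/3) = 4285/1152.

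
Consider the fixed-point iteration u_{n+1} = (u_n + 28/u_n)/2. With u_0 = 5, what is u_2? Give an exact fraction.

u_1 = (5 + 28/5)/2 = 53/10.
u_2 = (53/10 + 28/(53/10))/2 = 5609/1060.

5609/1060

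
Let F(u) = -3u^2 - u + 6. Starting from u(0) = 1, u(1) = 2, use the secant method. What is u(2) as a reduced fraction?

6/5

F(1) = 2, F(2) = -8. u(2) = 2 - (-8)·(2 - 1)/((-8) - 2) = 6/5.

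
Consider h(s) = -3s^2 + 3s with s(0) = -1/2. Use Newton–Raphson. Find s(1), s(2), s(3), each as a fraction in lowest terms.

h'(s) = -6s + 3.
h(-1/2) = -9/4, h'(-1/2) = 6, so s(1) = (-1/2) - (-9/4)/6 = -1/8.
h(-1/8) = -27/64, h'(-1/8) = 15/4, so s(2) = (-1/8) - (-27/64)/(15/4) = -1/80.
h(-1/80) = -243/6400, h'(-1/80) = 123/40, so s(3) = (-1/80) - (-243/6400)/(123/40) = -1/6560.

s(1) = -1/8, s(2) = -1/80, s(3) = -1/6560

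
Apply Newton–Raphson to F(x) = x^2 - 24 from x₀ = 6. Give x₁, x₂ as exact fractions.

F'(x) = 2x.
F(6) = 12, F'(6) = 12, so x₁ = 6 - 12/12 = 5.
F(5) = 1, F'(5) = 10, so x₂ = 5 - 1/10 = 49/10.

x₁ = 5, x₂ = 49/10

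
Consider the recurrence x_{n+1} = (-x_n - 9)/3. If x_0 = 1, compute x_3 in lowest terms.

-64/27

x_1 = (-1 - 9)/3 = -10/3.
x_2 = (-(-10/3) - 9)/3 = -17/9.
x_3 = (-(-17/9) - 9)/3 = -64/27.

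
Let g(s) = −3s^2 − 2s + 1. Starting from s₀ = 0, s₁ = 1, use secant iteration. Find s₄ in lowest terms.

g(0) = 1, g(1) = −4. s₂ = 1 − (−4)·(1 − 0)/((−4) − 1) = 1/5.
g(1) = −4, g(1/5) = 12/25. s₃ = (1/5) − (12/25)·((1/5) − 1)/((12/25) − (−4)) = 2/7.
g(1/5) = 12/25, g(2/7) = 9/49. s₄ = (2/7) − (9/49)·((2/7) − (1/5))/((9/49) − (12/25)) = 41/121.

41/121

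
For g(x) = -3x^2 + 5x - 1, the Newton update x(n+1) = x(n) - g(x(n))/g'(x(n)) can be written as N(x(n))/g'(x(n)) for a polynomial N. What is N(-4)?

-47

g'(x) = -6x + 5.
N(x) = x·g'(x) - g(x) = x·(-6x + 5) - (-3x^2 + 5x - 1) = -3x^2 + 1.
N(-4) = -47.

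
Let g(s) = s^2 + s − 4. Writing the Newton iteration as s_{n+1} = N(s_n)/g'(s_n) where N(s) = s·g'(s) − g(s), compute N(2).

8

g'(s) = 2s + 1.
N(s) = s·g'(s) − g(s) = s·(2s + 1) − (s^2 + s − 4) = s^2 + 4.
N(2) = 8.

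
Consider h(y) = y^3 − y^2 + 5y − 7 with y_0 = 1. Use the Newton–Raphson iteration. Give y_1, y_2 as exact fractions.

h'(y) = 3y^2 − 2y + 5.
h(1) = −2, h'(1) = 6, so y_1 = 1 − (−2)/6 = 4/3.
h(4/3) = 7/27, h'(4/3) = 23/3, so y_2 = (4/3) − (7/27)/(23/3) = 269/207.

y_1 = 4/3, y_2 = 269/207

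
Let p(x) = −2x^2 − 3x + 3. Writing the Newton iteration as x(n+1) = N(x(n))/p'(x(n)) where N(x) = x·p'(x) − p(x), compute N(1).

p'(x) = −4x − 3.
N(x) = x·p'(x) − p(x) = x·(−4x − 3) − (−2x^2 − 3x + 3) = −2x^2 − 3.
N(1) = −5.

−5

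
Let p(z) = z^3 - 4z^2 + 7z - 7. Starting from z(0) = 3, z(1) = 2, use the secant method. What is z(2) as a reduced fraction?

13/6

p(3) = 5, p(2) = -1. z(2) = 2 - (-1)·(2 - 3)/((-1) - 5) = 13/6.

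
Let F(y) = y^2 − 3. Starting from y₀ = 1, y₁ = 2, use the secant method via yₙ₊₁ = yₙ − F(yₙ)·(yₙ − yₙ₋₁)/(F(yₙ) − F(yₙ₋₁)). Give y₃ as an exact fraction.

19/11

F(1) = −2, F(2) = 1. y₂ = 2 − 1·(2 − 1)/(1 − (−2)) = 5/3.
F(2) = 1, F(5/3) = −2/9. y₃ = (5/3) − (−2/9)·((5/3) − 2)/((−2/9) − 1) = 19/11.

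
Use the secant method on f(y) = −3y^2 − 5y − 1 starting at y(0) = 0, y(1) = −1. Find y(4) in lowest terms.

−5/13

f(0) = −1, f(−1) = 1. y(2) = (−1) − 1·((−1) − 0)/(1 − (−1)) = −1/2.
f(−1) = 1, f(−1/2) = 3/4. y(3) = (−1/2) − (3/4)·((−1/2) − (−1))/((3/4) − 1) = 1.
f(−1/2) = 3/4, f(1) = −9. y(4) = 1 − (−9)·(1 − (−1/2))/((−9) − (3/4)) = −5/13.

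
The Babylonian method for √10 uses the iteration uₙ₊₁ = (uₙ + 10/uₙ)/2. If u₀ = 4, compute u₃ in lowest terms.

u₁ = (4 + 10/4)/2 = 13/4.
u₂ = (13/4 + 10/(13/4))/2 = 329/104.
u₃ = (329/104 + 10/(329/104))/2 = 216401/68432.

216401/68432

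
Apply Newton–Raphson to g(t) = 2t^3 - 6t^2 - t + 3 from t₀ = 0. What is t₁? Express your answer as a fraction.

3

g'(t) = 6t^2 - 12t - 1.
g(0) = 3, g'(0) = -1, so t₁ = 0 - 3/(-1) = 3.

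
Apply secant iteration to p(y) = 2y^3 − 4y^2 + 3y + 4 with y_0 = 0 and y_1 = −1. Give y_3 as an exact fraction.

p(0) = 4, p(−1) = −5. y_2 = (−1) − (−5)·((−1) − 0)/((−5) − 4) = −4/9.
p(−1) = −5, p(−4/9) = 1240/729. y_3 = (−4/9) − (1240/729)·((−4/9) − (−1))/((1240/729) − (−5)) = −572/977.

−572/977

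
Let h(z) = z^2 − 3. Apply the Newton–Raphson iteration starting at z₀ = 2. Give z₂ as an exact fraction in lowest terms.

97/56

h'(z) = 2z.
h(2) = 1, h'(2) = 4, so z₁ = 2 − 1/4 = 7/4.
h(7/4) = 1/16, h'(7/4) = 7/2, so z₂ = (7/4) − (1/16)/(7/2) = 97/56.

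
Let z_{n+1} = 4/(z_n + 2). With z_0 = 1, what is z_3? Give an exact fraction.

5/4

z_1 = 4/(1 + 2) = 4/3.
z_2 = 4/(4/3 + 2) = 6/5.
z_3 = 4/(6/5 + 2) = 5/4.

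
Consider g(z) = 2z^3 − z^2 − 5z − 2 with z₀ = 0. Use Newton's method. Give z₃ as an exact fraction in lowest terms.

g'(z) = 6z^2 − 2z − 5.
g(0) = −2, g'(0) = −5, so z₁ = 0 − (−2)/(−5) = −2/5.
g(−2/5) = −36/125, g'(−2/5) = −81/25, so z₂ = (−2/5) − (−36/125)/(−81/25) = −22/45.
g(−22/45) = −2576/91125, g'(−22/45) = −1747/675, so z₃ = (−22/45) − (−2576/91125)/(−1747/675) = −117878/235845.

−117878/235845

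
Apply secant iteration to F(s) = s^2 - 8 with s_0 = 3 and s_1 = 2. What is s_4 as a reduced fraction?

F(3) = 1, F(2) = -4. s_2 = 2 - (-4)·(2 - 3)/((-4) - 1) = 14/5.
F(2) = -4, F(14/5) = -4/25. s_3 = (14/5) - (-4/25)·((14/5) - 2)/((-4/25) - (-4)) = 17/6.
F(14/5) = -4/25, F(17/6) = 1/36. s_4 = (17/6) - (1/36)·((17/6) - (14/5))/((1/36) - (-4/25)) = 478/169.

478/169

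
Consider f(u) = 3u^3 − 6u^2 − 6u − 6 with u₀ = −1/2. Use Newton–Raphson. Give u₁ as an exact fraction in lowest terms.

f'(u) = 9u^2 − 12u − 6.
f(−1/2) = −39/8, f'(−1/2) = 9/4, so u₁ = (−1/2) − (−39/8)/(9/4) = 5/3.

5/3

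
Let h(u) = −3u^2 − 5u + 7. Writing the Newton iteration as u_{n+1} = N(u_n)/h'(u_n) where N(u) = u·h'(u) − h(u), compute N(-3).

−34

h'(u) = −6u − 5.
N(u) = u·h'(u) − h(u) = u·(−6u − 5) − (−3u^2 − 5u + 7) = −3u^2 − 7.
N(-3) = −34.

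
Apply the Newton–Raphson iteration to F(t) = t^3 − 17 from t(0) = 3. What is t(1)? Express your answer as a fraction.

71/27

F'(t) = 3t^2.
F(3) = 10, F'(3) = 27, so t(1) = 3 − 10/27 = 71/27.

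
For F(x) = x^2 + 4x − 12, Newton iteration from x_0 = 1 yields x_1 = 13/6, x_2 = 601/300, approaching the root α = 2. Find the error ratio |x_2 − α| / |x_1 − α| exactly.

x_1 − α = 13/6 − 2 = 1/6, so |x_1 − α| = 1/6.
x_2 − α = 601/300 − 2 = 1/300, so |x_2 − α| = 1/300.
Ratio = (1/300) / (1/6) = 1/50.

1/50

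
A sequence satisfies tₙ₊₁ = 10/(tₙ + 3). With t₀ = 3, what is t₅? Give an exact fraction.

890/447

t₁ = 10/(3 + 3) = 5/3.
t₂ = 10/(5/3 + 3) = 15/7.
t₃ = 10/(15/7 + 3) = 35/18.
t₄ = 10/(35/18 + 3) = 180/89.
t₅ = 10/(180/89 + 3) = 890/447.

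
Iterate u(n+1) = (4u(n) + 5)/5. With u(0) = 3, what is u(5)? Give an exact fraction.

u(1) = (4·3 + 5)/5 = 17/5.
u(2) = (4·(17/5) + 5)/5 = 93/25.
u(3) = (4·(93/25) + 5)/5 = 497/125.
u(4) = (4·(497/125) + 5)/5 = 2613/625.
u(5) = (4·(2613/625) + 5)/5 = 13577/3125.

13577/3125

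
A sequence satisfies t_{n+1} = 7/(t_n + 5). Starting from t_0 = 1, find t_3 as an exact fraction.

259/227

t_1 = 7/(1 + 5) = 7/6.
t_2 = 7/(7/6 + 5) = 42/37.
t_3 = 7/(42/37 + 5) = 259/227.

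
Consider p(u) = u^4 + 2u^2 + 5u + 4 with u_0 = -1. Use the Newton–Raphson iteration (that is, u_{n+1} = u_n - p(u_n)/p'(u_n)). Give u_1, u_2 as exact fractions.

p'(u) = 4u^3 + 4u + 5.
p(-1) = 2, p'(-1) = -3, so u_1 = (-1) - 2/(-3) = -1/3.
p(-1/3) = 208/81, p'(-1/3) = 95/27, so u_2 = (-1/3) - (208/81)/(95/27) = -101/95.

u_1 = -1/3, u_2 = -101/95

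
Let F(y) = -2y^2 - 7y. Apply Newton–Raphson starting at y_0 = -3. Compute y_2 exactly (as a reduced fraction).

F'(y) = -4y - 7.
F(-3) = 3, F'(-3) = 5, so y_1 = (-3) - 3/5 = -18/5.
F(-18/5) = -18/25, F'(-18/5) = 37/5, so y_2 = (-18/5) - (-18/25)/(37/5) = -648/185.

-648/185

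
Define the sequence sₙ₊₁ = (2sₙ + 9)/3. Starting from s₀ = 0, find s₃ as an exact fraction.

19/3

s₁ = (2·0 + 9)/3 = 3.
s₂ = (2·3 + 9)/3 = 5.
s₃ = (2·5 + 9)/3 = 19/3.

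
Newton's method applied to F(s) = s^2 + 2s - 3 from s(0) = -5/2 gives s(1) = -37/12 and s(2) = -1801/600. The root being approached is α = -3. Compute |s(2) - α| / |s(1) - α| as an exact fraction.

1/50

s(1) - α = -37/12 - (-3) = -37/12 + 3 = -1/12, so |s(1) - α| = 1/12.
s(2) - α = -1801/600 - (-3) = -1801/600 + 3 = -1/600, so |s(2) - α| = 1/600.
Ratio = (1/600) / (1/12) = 1/50.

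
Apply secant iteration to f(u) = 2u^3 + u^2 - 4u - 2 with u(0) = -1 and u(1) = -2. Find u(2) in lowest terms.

f(-1) = 1, f(-2) = -6. u(2) = (-2) - (-6)·((-2) - (-1))/((-6) - 1) = -8/7.

-8/7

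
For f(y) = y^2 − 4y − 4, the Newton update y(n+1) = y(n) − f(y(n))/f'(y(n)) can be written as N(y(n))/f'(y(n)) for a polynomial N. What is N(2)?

8

f'(y) = 2y − 4.
N(y) = y·f'(y) − f(y) = y·(2y − 4) − (y^2 − 4y − 4) = y^2 + 4.
N(2) = 8.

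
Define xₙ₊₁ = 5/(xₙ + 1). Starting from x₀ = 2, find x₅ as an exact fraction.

x₁ = 5/(2 + 1) = 5/3.
x₂ = 5/(5/3 + 1) = 15/8.
x₃ = 5/(15/8 + 1) = 40/23.
x₄ = 5/(40/23 + 1) = 115/63.
x₅ = 5/(115/63 + 1) = 315/178.

315/178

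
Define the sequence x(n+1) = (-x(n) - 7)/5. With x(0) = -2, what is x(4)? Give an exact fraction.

-146/125

x(1) = (-(-2) - 7)/5 = -1.
x(2) = (-(-1) - 7)/5 = -6/5.
x(3) = (-(-6/5) - 7)/5 = -29/25.
x(4) = (-(-29/25) - 7)/5 = -146/125.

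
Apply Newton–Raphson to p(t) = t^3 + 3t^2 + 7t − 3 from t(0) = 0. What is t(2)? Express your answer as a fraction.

159/434

p'(t) = 3t^2 + 6t + 7.
p(0) = −3, p'(0) = 7, so t(1) = 0 − (−3)/7 = 3/7.
p(3/7) = 216/343, p'(3/7) = 496/49, so t(2) = (3/7) − (216/343)/(496/49) = 159/434.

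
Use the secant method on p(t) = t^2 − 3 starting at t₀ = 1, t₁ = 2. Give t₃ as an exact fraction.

19/11

p(1) = −2, p(2) = 1. t₂ = 2 − 1·(2 − 1)/(1 − (−2)) = 5/3.
p(2) = 1, p(5/3) = −2/9. t₃ = (5/3) − (−2/9)·((5/3) − 2)/((−2/9) − 1) = 19/11.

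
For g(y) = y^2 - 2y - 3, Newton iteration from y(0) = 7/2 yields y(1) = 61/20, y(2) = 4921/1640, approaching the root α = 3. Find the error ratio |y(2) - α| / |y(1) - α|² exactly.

10/41

y(1) - α = 61/20 - 3 = 1/20, so |y(1) - α| = 1/20.
y(2) - α = 4921/1640 - 3 = 1/1640, so |y(2) - α| = 1/1640.
|y(1) - α|² = 1/400.
Ratio = (1/1640) / (1/400) = 10/41.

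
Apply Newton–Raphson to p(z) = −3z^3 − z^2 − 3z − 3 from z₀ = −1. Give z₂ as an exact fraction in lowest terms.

p'(z) = −9z^2 − 2z − 3.
p(−1) = 2, p'(−1) = −10, so z₁ = (−1) − 2/(−10) = −4/5.
p(−4/5) = 37/125, p'(−4/5) = −179/25, so z₂ = (−4/5) − (37/125)/(−179/25) = −679/895.

−679/895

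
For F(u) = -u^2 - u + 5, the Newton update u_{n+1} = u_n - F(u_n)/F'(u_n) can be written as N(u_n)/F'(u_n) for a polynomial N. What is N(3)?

-14

F'(u) = -2u - 1.
N(u) = u·F'(u) - F(u) = u·(-2u - 1) - (-u^2 - u + 5) = -u^2 - 5.
N(3) = -14.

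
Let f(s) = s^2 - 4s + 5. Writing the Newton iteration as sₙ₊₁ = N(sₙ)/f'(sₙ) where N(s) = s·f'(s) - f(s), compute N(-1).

f'(s) = 2s - 4.
N(s) = s·f'(s) - f(s) = s·(2s - 4) - (s^2 - 4s + 5) = s^2 - 5.
N(-1) = -4.

-4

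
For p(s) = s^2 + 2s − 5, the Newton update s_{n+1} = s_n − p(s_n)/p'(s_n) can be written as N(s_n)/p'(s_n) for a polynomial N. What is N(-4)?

p'(s) = 2s + 2.
N(s) = s·p'(s) − p(s) = s·(2s + 2) − (s^2 + 2s − 5) = s^2 + 5.
N(-4) = 21.

21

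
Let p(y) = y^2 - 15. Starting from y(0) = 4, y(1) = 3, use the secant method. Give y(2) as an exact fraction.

27/7

p(4) = 1, p(3) = -6. y(2) = 3 - (-6)·(3 - 4)/((-6) - 1) = 27/7.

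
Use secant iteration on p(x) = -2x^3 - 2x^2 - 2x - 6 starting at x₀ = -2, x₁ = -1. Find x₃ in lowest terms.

p(-2) = 6, p(-1) = -4. x₂ = (-1) - (-4)·((-1) - (-2))/((-4) - 6) = -7/5.
p(-1) = -4, p(-7/5) = -204/125. x₃ = (-7/5) - (-204/125)·((-7/5) - (-1))/((-204/125) - (-4)) = -62/37.

-62/37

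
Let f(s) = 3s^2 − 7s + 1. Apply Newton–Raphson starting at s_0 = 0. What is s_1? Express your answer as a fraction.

1/7

f'(s) = 6s − 7.
f(0) = 1, f'(0) = −7, so s_1 = 0 − 1/(−7) = 1/7.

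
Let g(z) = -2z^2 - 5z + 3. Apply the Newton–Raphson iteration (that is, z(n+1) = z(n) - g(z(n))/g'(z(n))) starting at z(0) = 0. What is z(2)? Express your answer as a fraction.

g'(z) = -4z - 5.
g(0) = 3, g'(0) = -5, so z(1) = 0 - 3/(-5) = 3/5.
g(3/5) = -18/25, g'(3/5) = -37/5, so z(2) = (3/5) - (-18/25)/(-37/5) = 93/185.

93/185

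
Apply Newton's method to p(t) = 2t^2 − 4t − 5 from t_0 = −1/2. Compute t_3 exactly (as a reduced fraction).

p'(t) = 4t − 4.
p(−1/2) = −5/2, p'(−1/2) = −6, so t_1 = (−1/2) − (−5/2)/(−6) = −11/12.
p(−11/12) = 25/72, p'(−11/12) = −23/3, so t_2 = (−11/12) − (25/72)/(−23/3) = −481/552.
p(−481/552) = 625/152352, p'(−481/552) = −1033/138, so t_3 = (−481/552) − (625/152352)/(−1033/138) = −993121/1140432.

−993121/1140432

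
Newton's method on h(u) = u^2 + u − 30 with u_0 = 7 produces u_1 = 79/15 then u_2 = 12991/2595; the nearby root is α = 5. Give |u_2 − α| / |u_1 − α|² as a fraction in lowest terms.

u_1 − α = 79/15 − 5 = 4/15, so |u_1 − α| = 4/15.
u_2 − α = 12991/2595 − 5 = 16/2595, so |u_2 − α| = 16/2595.
|u_1 − α|² = 16/225.
Ratio = (16/2595) / (16/225) = 15/173.

15/173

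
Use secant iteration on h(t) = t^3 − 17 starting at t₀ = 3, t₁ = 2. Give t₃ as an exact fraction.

h(3) = 10, h(2) = −9. t₂ = 2 − (−9)·(2 − 3)/((−9) − 10) = 47/19.
h(2) = −9, h(47/19) = −12780/6859. t₃ = (47/19) − (−12780/6859)·((47/19) − 2)/((−12780/6859) − (−9)) = 4709/1813.

4709/1813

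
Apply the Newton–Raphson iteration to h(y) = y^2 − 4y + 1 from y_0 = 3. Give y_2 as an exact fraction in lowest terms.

h'(y) = 2y − 4.
h(3) = −2, h'(3) = 2, so y_1 = 3 − (−2)/2 = 4.
h(4) = 1, h'(4) = 4, so y_2 = 4 − 1/4 = 15/4.

15/4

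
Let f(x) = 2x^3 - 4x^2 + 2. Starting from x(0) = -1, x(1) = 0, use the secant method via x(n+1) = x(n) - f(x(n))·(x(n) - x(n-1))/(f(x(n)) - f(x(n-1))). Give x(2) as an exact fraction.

-1/3

f(-1) = -4, f(0) = 2. x(2) = 0 - 2·(0 - (-1))/(2 - (-4)) = -1/3.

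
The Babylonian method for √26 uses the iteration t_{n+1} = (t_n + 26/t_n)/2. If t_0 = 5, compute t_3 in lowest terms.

54100801/10610040

t_1 = (5 + 26/5)/2 = 51/10.
t_2 = (51/10 + 26/(51/10))/2 = 5201/1020.
t_3 = (5201/1020 + 26/(5201/1020))/2 = 54100801/10610040.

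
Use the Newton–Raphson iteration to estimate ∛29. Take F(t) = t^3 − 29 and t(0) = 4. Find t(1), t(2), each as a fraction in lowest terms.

t(1) = 157/48, t(2) = 5473477/1774728

F'(t) = 3t^2.
F(4) = 35, F'(4) = 48, so t(1) = 4 − 35/48 = 157/48.
F(157/48) = 662725/110592, F'(157/48) = 24649/768, so t(2) = (157/48) − (662725/110592)/(24649/768) = 5473477/1774728.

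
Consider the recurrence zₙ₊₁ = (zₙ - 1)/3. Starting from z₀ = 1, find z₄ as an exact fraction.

-13/27

z₁ = (1 - 1)/3 = 0.
z₂ = (0 - 1)/3 = -1/3.
z₃ = ((-1/3) - 1)/3 = -4/9.
z₄ = ((-4/9) - 1)/3 = -13/27.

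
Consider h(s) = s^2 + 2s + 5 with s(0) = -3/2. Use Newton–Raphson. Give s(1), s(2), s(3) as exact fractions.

s(1) = 11/4, s(2) = 41/120, s(3) = -70319/38640

h'(s) = 2s + 2.
h(-3/2) = 17/4, h'(-3/2) = -1, so s(1) = (-3/2) - (17/4)/(-1) = 11/4.
h(11/4) = 289/16, h'(11/4) = 15/2, so s(2) = (11/4) - (289/16)/(15/2) = 41/120.
h(41/120) = 83521/14400, h'(41/120) = 161/60, so s(3) = (41/120) - (83521/14400)/(161/60) = -70319/38640.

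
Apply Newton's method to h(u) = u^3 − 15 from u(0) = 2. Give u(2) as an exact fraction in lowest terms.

42751/17298

h'(u) = 3u^2.
h(2) = −7, h'(2) = 12, so u(1) = 2 − (−7)/12 = 31/12.
h(31/12) = 3871/1728, h'(31/12) = 961/48, so u(2) = (31/12) − (3871/1728)/(961/48) = 42751/17298.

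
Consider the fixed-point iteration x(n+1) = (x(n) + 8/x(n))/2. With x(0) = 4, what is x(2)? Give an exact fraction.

x(1) = (4 + 8/4)/2 = 3.
x(2) = (3 + 8/3)/2 = 17/6.

17/6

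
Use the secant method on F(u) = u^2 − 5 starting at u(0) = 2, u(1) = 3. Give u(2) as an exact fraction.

11/5

F(2) = −1, F(3) = 4. u(2) = 3 − 4·(3 − 2)/(4 − (−1)) = 11/5.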